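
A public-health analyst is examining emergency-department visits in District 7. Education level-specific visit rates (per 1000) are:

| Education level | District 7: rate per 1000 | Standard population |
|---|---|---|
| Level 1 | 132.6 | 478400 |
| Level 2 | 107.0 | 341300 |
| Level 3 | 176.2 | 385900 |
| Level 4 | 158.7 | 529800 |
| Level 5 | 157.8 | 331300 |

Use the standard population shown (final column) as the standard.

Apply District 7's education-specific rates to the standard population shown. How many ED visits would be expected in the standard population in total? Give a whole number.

304309

Expected ED visits = Σ (standard pop × education-specific rate ÷ 1000)
= 478400×132.6/1000 + 341300×107.0/1000 + 385900×176.2/1000 + 529800×158.7/1000 + 331300×157.8/1000
= 63435.84 + 36519.10 + 67995.58 + 84079.26 + 52279.14 = 304308.92.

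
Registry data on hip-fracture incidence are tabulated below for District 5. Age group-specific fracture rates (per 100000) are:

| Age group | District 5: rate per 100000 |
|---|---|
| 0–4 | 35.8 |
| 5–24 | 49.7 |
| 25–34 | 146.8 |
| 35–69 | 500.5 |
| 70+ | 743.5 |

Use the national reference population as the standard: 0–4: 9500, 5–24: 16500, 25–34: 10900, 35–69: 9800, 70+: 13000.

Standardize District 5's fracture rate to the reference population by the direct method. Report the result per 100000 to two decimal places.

290.30

Standard total = 59700; weights = 0.1591, 0.2764, 0.1826, 0.1642, 0.2178.
Standardized rate: 0.1591×35.8 + 0.2764×49.7 + 0.1826×146.8 + 0.1642×500.5 + 0.2178×743.5 = 290.2960 per 100000.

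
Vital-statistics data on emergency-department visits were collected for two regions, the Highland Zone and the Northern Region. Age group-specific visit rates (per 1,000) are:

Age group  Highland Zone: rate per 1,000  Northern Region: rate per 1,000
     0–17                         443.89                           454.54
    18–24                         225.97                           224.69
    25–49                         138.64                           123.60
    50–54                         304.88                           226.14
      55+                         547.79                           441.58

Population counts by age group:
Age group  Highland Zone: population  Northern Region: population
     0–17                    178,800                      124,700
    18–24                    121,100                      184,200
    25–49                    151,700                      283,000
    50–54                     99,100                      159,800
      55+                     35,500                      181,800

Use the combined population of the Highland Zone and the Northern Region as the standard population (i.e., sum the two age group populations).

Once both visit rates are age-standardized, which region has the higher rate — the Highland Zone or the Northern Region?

Highland Zone

Combined standard total = 1,519,700; weights = 0.1997, 0.2009, 0.2860, 0.1704, 0.1430.
The Highland Zone: 0.1997×443.89 + 0.2009×225.97 + 0.2860×138.64 + 0.1704×304.88 + 0.1430×547.79 = 303.9707 per 1,000.
The Northern Region: 0.1997×454.54 + 0.2009×224.69 + 0.2860×123.60 + 0.1704×226.14 + 0.1430×441.58 = 272.9372 per 1,000.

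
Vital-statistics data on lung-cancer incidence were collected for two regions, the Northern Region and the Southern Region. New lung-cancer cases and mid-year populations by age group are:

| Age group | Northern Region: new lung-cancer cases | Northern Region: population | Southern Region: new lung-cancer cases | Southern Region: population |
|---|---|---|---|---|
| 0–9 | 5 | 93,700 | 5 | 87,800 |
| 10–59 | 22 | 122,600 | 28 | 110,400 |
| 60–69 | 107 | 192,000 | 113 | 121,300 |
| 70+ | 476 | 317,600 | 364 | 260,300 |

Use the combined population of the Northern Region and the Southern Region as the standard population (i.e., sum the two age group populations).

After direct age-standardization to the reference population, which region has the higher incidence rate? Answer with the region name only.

Age-specific rates per 100,000 for the Northern Region: 5.34, 17.94, 55.73, 149.87.
For the Southern Region: 5.69, 25.36, 93.16, 139.84.
Combined standard total = 1,305,700; weights = 0.1390, 0.1784, 0.2399, 0.4426.
The Northern Region: 0.1390×5.34 + 0.1784×17.94 + 0.2399×55.73 + 0.4426×149.87 = 83.6500 per 100,000.
The Southern Region: 0.1390×5.69 + 0.1784×25.36 + 0.2399×93.16 + 0.4426×139.84 = 89.5627 per 100,000.

Southern Region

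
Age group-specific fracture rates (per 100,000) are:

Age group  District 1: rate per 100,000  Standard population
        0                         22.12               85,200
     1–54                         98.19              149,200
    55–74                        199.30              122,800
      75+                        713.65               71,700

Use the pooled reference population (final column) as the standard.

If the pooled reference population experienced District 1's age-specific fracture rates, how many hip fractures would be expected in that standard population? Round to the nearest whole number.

Expected hip fractures = Σ (standard pop × age-specific rate ÷ 100,000)
= 85,200×22.12/100,000 + 149,200×98.19/100,000 + 122,800×199.30/100,000 + 71,700×713.65/100,000
= 18.85 + 146.50 + 244.74 + 511.69 = 921.77.

922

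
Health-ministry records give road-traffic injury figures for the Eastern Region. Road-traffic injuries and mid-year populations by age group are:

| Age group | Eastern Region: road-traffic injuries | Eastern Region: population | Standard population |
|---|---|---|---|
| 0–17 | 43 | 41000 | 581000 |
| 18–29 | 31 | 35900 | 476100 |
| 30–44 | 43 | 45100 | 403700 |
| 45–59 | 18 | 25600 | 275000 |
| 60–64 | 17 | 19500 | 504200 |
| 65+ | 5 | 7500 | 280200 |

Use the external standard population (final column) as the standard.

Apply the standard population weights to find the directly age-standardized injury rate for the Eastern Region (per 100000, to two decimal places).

Age-specific rates per 100000 for the Eastern Region: 104.88, 86.35, 95.34, 70.31, 87.18, 66.67.
Standard total = 2520200; weights = 0.2305, 0.1889, 0.1602, 0.1091, 0.2001, 0.1112.
Standardized rate: 0.2305×104.88 + 0.1889×86.35 + 0.1602×95.34 + 0.1091×70.31 + 0.2001×87.18 + 0.1112×66.67 = 88.2898 per 100000.

88.29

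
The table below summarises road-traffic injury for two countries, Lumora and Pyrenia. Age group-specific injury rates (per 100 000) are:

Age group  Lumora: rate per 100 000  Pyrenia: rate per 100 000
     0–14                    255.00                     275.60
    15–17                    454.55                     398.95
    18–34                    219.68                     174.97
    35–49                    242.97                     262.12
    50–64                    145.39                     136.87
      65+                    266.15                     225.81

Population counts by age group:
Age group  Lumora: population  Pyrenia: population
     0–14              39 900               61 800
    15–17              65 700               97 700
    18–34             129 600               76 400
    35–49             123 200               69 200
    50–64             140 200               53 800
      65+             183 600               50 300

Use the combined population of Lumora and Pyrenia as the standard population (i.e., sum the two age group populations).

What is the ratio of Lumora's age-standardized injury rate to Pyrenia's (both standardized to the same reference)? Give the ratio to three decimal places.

Combined standard total = 1 091 400; weights = 0.0932, 0.1497, 0.1887, 0.1763, 0.1778, 0.2143.
Lumora: 0.0932×255.00 + 0.1497×454.55 + 0.1887×219.68 + 0.1763×242.97 + 0.1778×145.39 + 0.2143×266.15 = 258.9945 per 100 000.
Pyrenia: 0.0932×275.60 + 0.1497×398.95 + 0.1887×174.97 + 0.1763×262.12 + 0.1778×136.87 + 0.2143×225.81 = 237.3670 per 100 000.
Ratio = 258.9945 ÷ 237.3670 = 1.09111.

1.091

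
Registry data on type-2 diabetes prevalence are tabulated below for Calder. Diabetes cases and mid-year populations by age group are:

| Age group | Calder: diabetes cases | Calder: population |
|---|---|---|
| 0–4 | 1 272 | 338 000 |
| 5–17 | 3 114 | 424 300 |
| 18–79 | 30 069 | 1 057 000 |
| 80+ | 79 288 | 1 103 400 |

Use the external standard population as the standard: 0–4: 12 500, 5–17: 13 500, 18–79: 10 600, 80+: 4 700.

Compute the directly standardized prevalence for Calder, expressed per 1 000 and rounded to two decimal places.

Age-specific rates per 1 000 for Calder: 3.763, 7.339, 28.447, 71.858.
Standard total = 41 300; weights = 0.3027, 0.3269, 0.2567, 0.1138.
Standardized rate: 0.3027×3.763 + 0.3269×7.339 + 0.2567×28.447 + 0.1138×71.858 = 19.0168 per 1 000.

19.02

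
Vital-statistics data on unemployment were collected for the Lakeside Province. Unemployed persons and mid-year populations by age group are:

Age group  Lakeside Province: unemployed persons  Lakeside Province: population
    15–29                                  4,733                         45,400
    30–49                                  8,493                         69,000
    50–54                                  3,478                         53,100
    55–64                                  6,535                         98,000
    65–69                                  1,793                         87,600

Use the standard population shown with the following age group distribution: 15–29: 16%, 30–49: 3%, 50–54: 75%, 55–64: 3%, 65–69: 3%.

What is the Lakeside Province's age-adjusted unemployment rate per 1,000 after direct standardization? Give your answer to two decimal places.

72.11

Age-specific rates per 1,000 for the Lakeside Province: 104.251, 123.087, 65.499, 66.684, 20.468.
Standard weights: 0.16, 0.03, 0.75, 0.03, 0.03.
Standardized rate: 0.1600×104.251 + 0.0300×123.087 + 0.7500×65.499 + 0.0300×66.684 + 0.0300×20.468 = 72.1116 per 1,000.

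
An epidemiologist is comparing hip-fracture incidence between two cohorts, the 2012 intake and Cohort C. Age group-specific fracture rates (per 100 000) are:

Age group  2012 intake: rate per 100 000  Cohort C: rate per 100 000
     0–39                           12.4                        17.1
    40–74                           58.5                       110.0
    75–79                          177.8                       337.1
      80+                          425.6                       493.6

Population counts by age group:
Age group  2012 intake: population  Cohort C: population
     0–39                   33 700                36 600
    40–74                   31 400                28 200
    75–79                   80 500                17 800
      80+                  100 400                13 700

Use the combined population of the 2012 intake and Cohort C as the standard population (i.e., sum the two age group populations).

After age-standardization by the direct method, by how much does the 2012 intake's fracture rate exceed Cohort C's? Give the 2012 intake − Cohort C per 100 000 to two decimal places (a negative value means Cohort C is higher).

-78.35

Combined standard total = 342 300; weights = 0.2054, 0.1741, 0.2872, 0.3333.
The 2012 intake: 0.2054×12.4 + 0.1741×58.5 + 0.2872×177.8 + 0.3333×425.6 = 205.6588 per 100 000.
Cohort C: 0.2054×17.1 + 0.1741×110.0 + 0.2872×337.1 + 0.3333×493.6 = 284.0047 per 100 000.
Difference = 205.6588 − 284.0047 = -78.3459.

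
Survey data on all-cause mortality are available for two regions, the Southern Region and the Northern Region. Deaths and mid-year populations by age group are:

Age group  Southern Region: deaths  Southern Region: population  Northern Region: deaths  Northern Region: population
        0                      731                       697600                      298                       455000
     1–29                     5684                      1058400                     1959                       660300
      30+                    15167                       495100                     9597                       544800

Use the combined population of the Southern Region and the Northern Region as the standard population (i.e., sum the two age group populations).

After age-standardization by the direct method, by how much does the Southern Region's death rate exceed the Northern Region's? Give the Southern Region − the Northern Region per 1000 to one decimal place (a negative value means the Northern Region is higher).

4.6

Age-specific rates per 1000 for the Southern Region: 1.048, 5.370, 30.634.
For the Northern Region: 0.655, 2.967, 17.616.
Combined standard total = 3911200; weights = 0.2947, 0.4394, 0.2659.
The Southern Region: 0.2947×1.048 + 0.4394×5.370 + 0.2659×30.634 = 10.8137 per 1000.
The Northern Region: 0.2947×0.655 + 0.4394×2.967 + 0.2659×17.616 = 6.1803 per 1000.
Difference = 10.8137 − 6.1803 = 4.6333.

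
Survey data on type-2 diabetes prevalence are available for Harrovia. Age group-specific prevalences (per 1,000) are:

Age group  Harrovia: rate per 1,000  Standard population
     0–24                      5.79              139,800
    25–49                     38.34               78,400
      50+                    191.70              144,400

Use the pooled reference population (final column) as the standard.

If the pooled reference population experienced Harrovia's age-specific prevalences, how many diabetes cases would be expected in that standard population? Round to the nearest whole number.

Expected diabetes cases = Σ (standard pop × age-specific rate ÷ 1,000)
= 139,800×5.79/1,000 + 78,400×38.34/1,000 + 144,400×191.70/1,000
= 809.44 + 3005.86 + 27681.48 = 31496.78.

31497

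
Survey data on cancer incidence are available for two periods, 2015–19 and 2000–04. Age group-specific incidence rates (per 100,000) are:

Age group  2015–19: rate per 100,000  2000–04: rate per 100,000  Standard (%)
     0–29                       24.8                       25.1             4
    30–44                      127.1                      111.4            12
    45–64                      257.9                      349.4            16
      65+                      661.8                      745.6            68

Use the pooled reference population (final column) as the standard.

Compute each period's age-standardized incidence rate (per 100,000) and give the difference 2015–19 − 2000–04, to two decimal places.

-69.75

Standard weights: 0.04, 0.12, 0.16, 0.68.
2015–19: 0.0400×24.8 + 0.1200×127.1 + 0.1600×257.9 + 0.6800×661.8 = 507.5320 per 100,000.
2000–04: 0.0400×25.1 + 0.1200×111.4 + 0.1600×349.4 + 0.6800×745.6 = 577.2840 per 100,000.
Difference = 507.5320 − 577.2840 = -69.7520.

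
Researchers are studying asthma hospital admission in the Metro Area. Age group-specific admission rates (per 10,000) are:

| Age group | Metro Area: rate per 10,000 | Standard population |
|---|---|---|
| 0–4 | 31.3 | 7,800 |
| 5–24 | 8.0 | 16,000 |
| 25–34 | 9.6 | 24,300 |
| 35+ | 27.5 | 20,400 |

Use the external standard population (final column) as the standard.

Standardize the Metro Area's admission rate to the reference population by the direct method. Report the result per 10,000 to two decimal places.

17.03

Standard total = 68,500; weights = 0.1139, 0.2336, 0.3547, 0.2978.
Standardized rate: 0.1139×31.3 + 0.2336×8.0 + 0.3547×9.6 + 0.2978×27.5 = 17.0280 per 10,000.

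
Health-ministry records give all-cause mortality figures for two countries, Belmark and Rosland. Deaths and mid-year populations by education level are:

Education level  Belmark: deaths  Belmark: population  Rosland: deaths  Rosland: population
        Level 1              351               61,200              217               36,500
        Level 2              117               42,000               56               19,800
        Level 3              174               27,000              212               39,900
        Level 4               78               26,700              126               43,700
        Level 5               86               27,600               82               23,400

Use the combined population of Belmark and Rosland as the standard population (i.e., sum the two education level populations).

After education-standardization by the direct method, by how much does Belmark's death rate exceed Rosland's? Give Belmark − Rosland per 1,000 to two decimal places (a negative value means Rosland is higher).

0.10

Education-specific rates per 1,000 for Belmark: 5.735, 2.786, 6.444, 2.921, 3.116.
For Rosland: 5.945, 2.828, 5.313, 2.883, 3.504.
Combined standard total = 347,800; weights = 0.2809, 0.1777, 0.1924, 0.2024, 0.1466.
Belmark: 0.2809×5.735 + 0.1777×2.786 + 0.1924×6.444 + 0.2024×2.921 + 0.1466×3.116 = 4.3939 per 1,000.
Rosland: 0.2809×5.945 + 0.1777×2.828 + 0.1924×5.313 + 0.2024×2.883 + 0.1466×3.504 = 4.2921 per 1,000.
Difference = 4.3939 − 4.2921 = 0.1018.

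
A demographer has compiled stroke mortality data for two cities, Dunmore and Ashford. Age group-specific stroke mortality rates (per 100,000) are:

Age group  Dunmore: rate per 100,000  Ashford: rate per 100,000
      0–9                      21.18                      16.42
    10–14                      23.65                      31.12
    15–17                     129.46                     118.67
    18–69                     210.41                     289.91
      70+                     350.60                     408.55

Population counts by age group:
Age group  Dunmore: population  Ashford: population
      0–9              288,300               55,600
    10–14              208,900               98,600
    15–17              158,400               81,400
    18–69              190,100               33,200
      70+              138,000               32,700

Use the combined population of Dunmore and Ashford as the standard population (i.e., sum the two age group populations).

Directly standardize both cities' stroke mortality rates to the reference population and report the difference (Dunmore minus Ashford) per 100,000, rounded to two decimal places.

Combined standard total = 1,285,200; weights = 0.2676, 0.2393, 0.1866, 0.1737, 0.1328.
Dunmore: 0.2676×21.18 + 0.2393×23.65 + 0.1866×129.46 + 0.1737×210.41 + 0.1328×350.60 = 118.6062 per 100,000.
Ashford: 0.2676×16.42 + 0.2393×31.12 + 0.1866×118.67 + 0.1737×289.91 + 0.1328×408.55 = 138.6163 per 100,000.
Difference = 118.6062 − 138.6163 = -20.0101.

-20.01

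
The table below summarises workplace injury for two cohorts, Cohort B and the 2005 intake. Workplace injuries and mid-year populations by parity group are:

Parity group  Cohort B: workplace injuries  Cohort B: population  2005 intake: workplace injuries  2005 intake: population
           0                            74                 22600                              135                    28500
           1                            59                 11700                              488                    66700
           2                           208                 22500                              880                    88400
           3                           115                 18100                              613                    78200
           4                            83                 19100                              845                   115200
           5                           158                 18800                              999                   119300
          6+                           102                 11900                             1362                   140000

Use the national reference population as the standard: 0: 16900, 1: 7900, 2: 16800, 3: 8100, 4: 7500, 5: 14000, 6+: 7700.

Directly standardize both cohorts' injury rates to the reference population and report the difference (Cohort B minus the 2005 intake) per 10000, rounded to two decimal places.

-12.36

Parity-specific rates per 10000 for Cohort B: 32.74, 50.43, 92.44, 63.54, 43.46, 84.04, 85.71.
For the 2005 intake: 47.37, 73.16, 99.55, 78.39, 73.35, 83.74, 97.29.
Standard total = 78900; weights = 0.2142, 0.1001, 0.2129, 0.1027, 0.0951, 0.1774, 0.0976.
Cohort B: 0.2142×32.74 + 0.1001×50.43 + 0.2129×92.44 + 0.1027×63.54 + 0.0951×43.46 + 0.1774×84.04 + 0.0976×85.71 = 65.6775 per 10000.
The 2005 intake: 0.2142×47.37 + 0.1001×73.16 + 0.2129×99.55 + 0.1027×78.39 + 0.0951×73.35 + 0.1774×83.74 + 0.0976×97.29 = 78.0410 per 10000.
Difference = 65.6775 − 78.0410 = -12.3634.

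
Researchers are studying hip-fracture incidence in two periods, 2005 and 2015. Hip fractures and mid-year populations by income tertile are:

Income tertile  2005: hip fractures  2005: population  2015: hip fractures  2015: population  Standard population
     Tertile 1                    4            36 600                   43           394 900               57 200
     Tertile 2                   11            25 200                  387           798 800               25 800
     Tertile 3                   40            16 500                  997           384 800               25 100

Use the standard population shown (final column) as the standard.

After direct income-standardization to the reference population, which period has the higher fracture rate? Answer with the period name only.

2015

Income-specific rates per 100 000 for 2005: 10.93, 43.65, 242.42.
For 2015: 10.89, 48.45, 259.10.
Standard total = 108 100; weights = 0.5291, 0.2387, 0.2322.
2005: 0.5291×10.93 + 0.2387×43.65 + 0.2322×242.42 = 72.4901 per 100 000.
2015: 0.5291×10.89 + 0.2387×48.45 + 0.2322×259.10 = 77.4847 per 100 000.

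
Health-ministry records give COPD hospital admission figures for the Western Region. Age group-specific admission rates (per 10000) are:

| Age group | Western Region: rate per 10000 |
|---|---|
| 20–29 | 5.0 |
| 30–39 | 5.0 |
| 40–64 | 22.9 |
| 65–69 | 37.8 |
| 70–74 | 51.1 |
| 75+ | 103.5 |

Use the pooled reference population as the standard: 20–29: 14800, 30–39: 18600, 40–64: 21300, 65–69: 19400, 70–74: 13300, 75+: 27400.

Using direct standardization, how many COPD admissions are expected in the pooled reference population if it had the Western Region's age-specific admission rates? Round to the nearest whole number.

Expected COPD admissions = Σ (standard pop × age-specific rate ÷ 10000)
= 14800×5.0/10000 + 18600×5.0/10000 + 21300×22.9/10000 + 19400×37.8/10000 + 13300×51.1/10000 + 27400×103.5/10000
= 7.40 + 9.30 + 48.78 + 73.33 + 67.96 + 283.59 = 490.36.

490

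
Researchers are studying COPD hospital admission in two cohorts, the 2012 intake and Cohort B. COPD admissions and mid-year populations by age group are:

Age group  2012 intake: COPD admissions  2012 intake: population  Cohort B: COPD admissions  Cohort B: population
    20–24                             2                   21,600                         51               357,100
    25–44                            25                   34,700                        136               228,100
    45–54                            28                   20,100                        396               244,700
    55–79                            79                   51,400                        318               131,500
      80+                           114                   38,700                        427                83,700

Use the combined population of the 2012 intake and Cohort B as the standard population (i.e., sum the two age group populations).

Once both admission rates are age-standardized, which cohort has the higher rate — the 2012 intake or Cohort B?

Cohort B

Age-specific rates per 10,000 for the 2012 intake: 0.93, 7.20, 13.93, 15.37, 29.46.
For Cohort B: 1.43, 5.96, 16.18, 24.18, 51.02.
Combined standard total = 1,211,600; weights = 0.3126, 0.2169, 0.2186, 0.1510, 0.1010.
The 2012 intake: 0.3126×0.93 + 0.2169×7.20 + 0.2186×13.93 + 0.1510×15.37 + 0.1010×29.46 = 10.1927 per 10,000.
Cohort B: 0.3126×1.43 + 0.2169×5.96 + 0.2186×16.18 + 0.1510×24.18 + 0.1010×51.02 = 14.0808 per 10,000.
The crude rates (14.89 vs 12.71) would put the 2012 intake higher, but that reflects its age composition; once standardized to a common age structure, Cohort B has the higher underlying rate.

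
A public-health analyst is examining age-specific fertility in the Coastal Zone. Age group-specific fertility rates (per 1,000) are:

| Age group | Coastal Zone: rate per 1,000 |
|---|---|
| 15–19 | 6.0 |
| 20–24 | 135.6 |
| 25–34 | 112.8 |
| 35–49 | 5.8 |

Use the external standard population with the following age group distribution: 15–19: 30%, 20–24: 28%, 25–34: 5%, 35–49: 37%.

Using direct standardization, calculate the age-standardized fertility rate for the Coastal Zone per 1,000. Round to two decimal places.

47.55

Standard weights: 0.30, 0.28, 0.05, 0.37.
Standardized rate: 0.3000×6.0 + 0.2800×135.6 + 0.0500×112.8 + 0.3700×5.8 = 47.5540 per 1,000.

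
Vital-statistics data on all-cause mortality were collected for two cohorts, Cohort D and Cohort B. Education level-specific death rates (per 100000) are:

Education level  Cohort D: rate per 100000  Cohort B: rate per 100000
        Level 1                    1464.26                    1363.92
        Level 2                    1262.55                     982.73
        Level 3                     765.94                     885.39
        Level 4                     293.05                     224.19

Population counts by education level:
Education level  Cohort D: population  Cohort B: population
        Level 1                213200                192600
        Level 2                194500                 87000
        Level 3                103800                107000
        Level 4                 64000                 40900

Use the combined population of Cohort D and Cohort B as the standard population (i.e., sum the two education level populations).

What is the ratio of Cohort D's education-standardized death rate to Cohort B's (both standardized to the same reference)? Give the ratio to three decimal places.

1.098

Combined standard total = 1003000; weights = 0.4046, 0.2807, 0.2102, 0.1046.
Cohort D: 0.4046×1464.26 + 0.2807×1262.55 + 0.2102×765.94 + 0.1046×293.05 = 1138.3905 per 100000.
Cohort B: 0.4046×1363.92 + 0.2807×982.73 + 0.2102×885.39 + 0.1046×224.19 = 1037.1635 per 100000.
Ratio = 1138.3905 ÷ 1037.1635 = 1.09760.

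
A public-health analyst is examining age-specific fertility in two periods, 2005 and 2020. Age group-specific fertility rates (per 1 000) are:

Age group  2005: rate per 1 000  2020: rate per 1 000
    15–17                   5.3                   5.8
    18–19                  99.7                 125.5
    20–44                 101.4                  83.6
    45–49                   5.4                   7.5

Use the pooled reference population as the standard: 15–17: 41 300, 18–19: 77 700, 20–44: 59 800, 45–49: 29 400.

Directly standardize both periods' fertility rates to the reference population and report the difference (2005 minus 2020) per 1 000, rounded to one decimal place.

-4.9

Standard total = 208 200; weights = 0.1984, 0.3732, 0.2872, 0.1412.
2005: 0.1984×5.3 + 0.3732×99.7 + 0.2872×101.4 + 0.1412×5.4 = 68.1463 per 1 000.
2020: 0.1984×5.8 + 0.3732×125.5 + 0.2872×83.6 + 0.1412×7.5 = 73.0580 per 1 000.
Difference = 68.1463 − 73.0580 = -4.9117.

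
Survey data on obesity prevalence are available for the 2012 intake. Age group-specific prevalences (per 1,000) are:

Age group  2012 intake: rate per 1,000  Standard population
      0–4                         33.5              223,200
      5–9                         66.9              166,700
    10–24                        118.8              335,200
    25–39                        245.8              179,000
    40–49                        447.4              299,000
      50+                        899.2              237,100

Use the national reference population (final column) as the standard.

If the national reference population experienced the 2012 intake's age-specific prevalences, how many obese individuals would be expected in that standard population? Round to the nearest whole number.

449422

Expected obese individuals = Σ (standard pop × age-specific rate ÷ 1,000)
= 223,200×33.5/1,000 + 166,700×66.9/1,000 + 335,200×118.8/1,000 + 179,000×245.8/1,000 + 299,000×447.4/1,000 + 237,100×899.2/1,000
= 7477.20 + 11152.23 + 39821.76 + 43998.20 + 133772.60 + 213200.32 = 449422.31.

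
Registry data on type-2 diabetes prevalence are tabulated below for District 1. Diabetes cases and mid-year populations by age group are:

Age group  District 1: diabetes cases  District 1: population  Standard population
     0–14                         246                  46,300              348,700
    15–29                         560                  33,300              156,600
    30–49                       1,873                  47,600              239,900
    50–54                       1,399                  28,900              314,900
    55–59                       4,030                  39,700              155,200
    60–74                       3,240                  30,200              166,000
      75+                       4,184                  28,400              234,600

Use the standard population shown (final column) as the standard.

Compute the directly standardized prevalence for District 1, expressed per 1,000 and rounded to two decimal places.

60.21

Age-specific rates per 1,000 for District 1: 5.313, 16.817, 39.349, 48.408, 101.511, 107.285, 147.324.
Standard total = 1,615,900; weights = 0.2158, 0.0969, 0.1485, 0.1949, 0.0960, 0.1027, 0.1452.
Standardized rate: 0.2158×5.313 + 0.0969×16.817 + 0.1485×39.349 + 0.1949×48.408 + 0.0960×101.511 + 0.1027×107.285 + 0.1452×147.324 = 60.2115 per 1,000.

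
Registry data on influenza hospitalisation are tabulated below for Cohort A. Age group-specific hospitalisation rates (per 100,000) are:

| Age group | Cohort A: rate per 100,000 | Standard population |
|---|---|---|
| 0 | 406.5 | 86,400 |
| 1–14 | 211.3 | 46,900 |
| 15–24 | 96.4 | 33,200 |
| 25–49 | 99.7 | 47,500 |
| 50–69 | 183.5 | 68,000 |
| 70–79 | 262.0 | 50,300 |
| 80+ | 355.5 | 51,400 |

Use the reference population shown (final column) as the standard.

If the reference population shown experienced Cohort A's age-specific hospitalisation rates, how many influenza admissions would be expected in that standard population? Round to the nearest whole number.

Expected influenza admissions = Σ (standard pop × age-specific rate ÷ 100,000)
= 86,400×406.5/100,000 + 46,900×211.3/100,000 + 33,200×96.4/100,000 + 47,500×99.7/100,000 + 68,000×183.5/100,000 + 50,300×262.0/100,000 + 51,400×355.5/100,000
= 351.22 + 99.10 + 32.00 + 47.36 + 124.78 + 131.79 + 182.73 = 968.97.

969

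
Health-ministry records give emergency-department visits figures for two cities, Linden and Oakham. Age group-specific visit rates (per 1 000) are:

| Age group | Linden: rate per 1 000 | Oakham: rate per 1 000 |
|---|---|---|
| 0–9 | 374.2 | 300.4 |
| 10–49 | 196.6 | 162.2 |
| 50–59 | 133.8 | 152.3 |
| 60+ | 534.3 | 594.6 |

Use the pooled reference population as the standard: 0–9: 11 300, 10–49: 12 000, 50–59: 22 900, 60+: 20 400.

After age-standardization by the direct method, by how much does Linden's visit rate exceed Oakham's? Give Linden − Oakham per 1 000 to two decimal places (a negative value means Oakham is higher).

Standard total = 66 600; weights = 0.1697, 0.1802, 0.3438, 0.3063.
Linden: 0.1697×374.2 + 0.1802×196.6 + 0.3438×133.8 + 0.3063×534.3 = 308.5796 per 1 000.
Oakham: 0.1697×300.4 + 0.1802×162.2 + 0.3438×152.3 + 0.3063×594.6 = 314.6911 per 1 000.
Difference = 308.5796 − 314.6911 = -6.1116.

-6.11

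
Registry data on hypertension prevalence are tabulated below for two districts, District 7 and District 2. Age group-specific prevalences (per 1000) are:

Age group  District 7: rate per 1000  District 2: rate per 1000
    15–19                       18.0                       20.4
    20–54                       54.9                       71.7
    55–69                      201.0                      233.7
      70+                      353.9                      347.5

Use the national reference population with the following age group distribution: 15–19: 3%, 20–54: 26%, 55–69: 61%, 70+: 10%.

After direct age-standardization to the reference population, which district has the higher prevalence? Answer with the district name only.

District 2

Standard weights: 0.03, 0.26, 0.61, 0.10.
District 7: 0.0300×18.0 + 0.2600×54.9 + 0.6100×201.0 + 0.1000×353.9 = 172.8140 per 1000.
District 2: 0.0300×20.4 + 0.2600×71.7 + 0.6100×233.7 + 0.1000×347.5 = 196.5610 per 1000.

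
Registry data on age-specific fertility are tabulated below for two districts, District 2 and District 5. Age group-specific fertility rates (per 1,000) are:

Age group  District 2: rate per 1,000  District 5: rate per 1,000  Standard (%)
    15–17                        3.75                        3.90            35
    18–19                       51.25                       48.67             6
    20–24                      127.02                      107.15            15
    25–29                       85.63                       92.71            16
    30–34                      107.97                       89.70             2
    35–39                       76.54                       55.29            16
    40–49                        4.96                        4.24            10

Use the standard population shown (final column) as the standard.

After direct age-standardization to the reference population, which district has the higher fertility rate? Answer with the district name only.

Standard weights: 0.35, 0.06, 0.15, 0.16, 0.02, 0.16, 0.10.
District 2: 0.3500×3.75 + 0.0600×51.25 + 0.1500×127.02 + 0.1600×85.63 + 0.0200×107.97 + 0.1600×76.54 + 0.1000×4.96 = 52.0431 per 1,000.
District 5: 0.3500×3.90 + 0.0600×48.67 + 0.1500×107.15 + 0.1600×92.71 + 0.0200×89.70 + 0.1600×55.29 + 0.1000×4.24 = 46.2557 per 1,000.

District 2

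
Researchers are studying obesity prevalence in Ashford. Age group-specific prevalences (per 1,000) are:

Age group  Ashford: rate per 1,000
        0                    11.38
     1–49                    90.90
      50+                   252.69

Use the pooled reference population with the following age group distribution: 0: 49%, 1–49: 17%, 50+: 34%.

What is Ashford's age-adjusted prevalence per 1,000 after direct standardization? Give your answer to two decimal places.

106.94

Standard weights: 0.49, 0.17, 0.34.
Standardized rate: 0.4900×11.38 + 0.1700×90.90 + 0.3400×252.69 = 106.9438 per 1,000.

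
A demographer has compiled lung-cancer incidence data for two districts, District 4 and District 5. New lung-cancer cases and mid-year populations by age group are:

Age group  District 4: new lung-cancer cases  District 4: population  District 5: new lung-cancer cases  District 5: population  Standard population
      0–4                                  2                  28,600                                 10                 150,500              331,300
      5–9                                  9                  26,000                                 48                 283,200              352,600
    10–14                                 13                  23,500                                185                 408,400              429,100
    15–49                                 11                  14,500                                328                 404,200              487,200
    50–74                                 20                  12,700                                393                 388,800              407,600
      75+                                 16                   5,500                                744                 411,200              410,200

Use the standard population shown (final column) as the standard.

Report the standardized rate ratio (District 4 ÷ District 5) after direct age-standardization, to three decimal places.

Age-specific rates per 100,000 for District 4: 6.99, 34.62, 55.32, 75.86, 157.48, 290.91.
For District 5: 6.64, 16.95, 45.30, 81.15, 101.08, 180.93.
Standard total = 2,418,000; weights = 0.1370, 0.1458, 0.1775, 0.2015, 0.1686, 0.1696.
District 4: 0.1370×6.99 + 0.1458×34.62 + 0.1775×55.32 + 0.2015×75.86 + 0.1686×157.48 + 0.1696×290.91 = 107.0056 per 100,000.
District 5: 0.1370×6.64 + 0.1458×16.95 + 0.1775×45.30 + 0.2015×81.15 + 0.1686×101.08 + 0.1696×180.93 = 75.5045 per 100,000.
Ratio = 107.0056 ÷ 75.5045 = 1.41721.

1.417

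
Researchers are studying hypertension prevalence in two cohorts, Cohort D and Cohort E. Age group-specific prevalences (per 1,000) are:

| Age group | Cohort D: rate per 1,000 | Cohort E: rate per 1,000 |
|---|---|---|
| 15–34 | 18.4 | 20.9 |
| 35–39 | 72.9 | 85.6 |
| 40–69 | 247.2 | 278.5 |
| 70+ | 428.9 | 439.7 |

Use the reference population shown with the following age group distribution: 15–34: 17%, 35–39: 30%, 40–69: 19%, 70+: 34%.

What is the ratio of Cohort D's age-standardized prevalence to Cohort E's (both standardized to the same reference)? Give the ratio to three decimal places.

0.940

Standard weights: 0.17, 0.30, 0.19, 0.34.
Cohort D: 0.1700×18.4 + 0.3000×72.9 + 0.1900×247.2 + 0.3400×428.9 = 217.7920 per 1,000.
Cohort E: 0.1700×20.9 + 0.3000×85.6 + 0.1900×278.5 + 0.3400×439.7 = 231.6460 per 1,000.
Ratio = 217.7920 ÷ 231.6460 = 0.94019.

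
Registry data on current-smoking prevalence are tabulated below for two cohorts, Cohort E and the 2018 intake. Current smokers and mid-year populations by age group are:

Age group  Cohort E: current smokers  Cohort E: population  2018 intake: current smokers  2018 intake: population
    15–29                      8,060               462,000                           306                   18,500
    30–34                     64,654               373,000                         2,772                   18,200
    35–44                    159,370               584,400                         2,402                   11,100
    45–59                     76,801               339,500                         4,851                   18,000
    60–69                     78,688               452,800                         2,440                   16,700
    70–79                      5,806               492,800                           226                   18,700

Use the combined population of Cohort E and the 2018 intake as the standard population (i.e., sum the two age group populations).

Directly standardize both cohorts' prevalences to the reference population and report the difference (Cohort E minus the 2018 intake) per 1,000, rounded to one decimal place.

14.1

Age-specific rates per 1,000 for Cohort E: 17.446, 173.335, 272.707, 226.218, 173.781, 11.782.
For the 2018 intake: 16.541, 152.308, 216.396, 269.500, 146.108, 12.086.
Combined standard total = 2,805,700; weights = 0.1713, 0.1394, 0.2122, 0.1274, 0.1673, 0.1823.
Cohort E: 0.1713×17.446 + 0.1394×173.335 + 0.2122×272.707 + 0.1274×226.218 + 0.1673×173.781 + 0.1823×11.782 = 145.0896 per 1,000.
The 2018 intake: 0.1713×16.541 + 0.1394×152.308 + 0.2122×216.396 + 0.1274×269.500 + 0.1673×146.108 + 0.1823×12.086 = 130.9905 per 1,000.
Difference = 145.0896 − 130.9905 = 14.0991.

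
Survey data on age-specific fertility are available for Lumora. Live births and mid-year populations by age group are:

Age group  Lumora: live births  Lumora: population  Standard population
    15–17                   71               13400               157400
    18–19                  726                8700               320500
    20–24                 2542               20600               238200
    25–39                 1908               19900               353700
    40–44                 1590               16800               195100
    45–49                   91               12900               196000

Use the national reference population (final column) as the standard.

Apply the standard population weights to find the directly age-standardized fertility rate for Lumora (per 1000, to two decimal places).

75.80

Age-specific rates per 1000 for Lumora: 5.299, 83.448, 123.398, 95.879, 94.643, 7.054.
Standard total = 1460900; weights = 0.1077, 0.2194, 0.1631, 0.2421, 0.1335, 0.1342.
Standardized rate: 0.1077×5.299 + 0.2194×83.448 + 0.1631×123.398 + 0.2421×95.879 + 0.1335×94.643 + 0.1342×7.054 = 75.7975 per 1000.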